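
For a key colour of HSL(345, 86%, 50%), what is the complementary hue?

165°

The complement sits 180° across the wheel.
345 + 180 = 525 → 525 − 360 = 165°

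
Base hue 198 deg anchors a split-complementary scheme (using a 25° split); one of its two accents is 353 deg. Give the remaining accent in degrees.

43°

Split-complementary hues sit 25° either side of the complement.
Complement of the base 198°: 198 + 180 = 378 → 378 − 360 = 18°
The given accent 353° is 25° one side of 18°; the other accent sits 25° the other side: 18 + 25 = 43°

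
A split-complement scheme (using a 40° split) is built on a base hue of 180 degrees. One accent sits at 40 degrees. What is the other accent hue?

Split-complementary hues sit 40° either side of the complement.
Complement of the base 180°: 180 + 180 = 360 → 360 − 360 = 0°
The given accent 40° is 40° one side of 0°; the other accent sits 40° the other side: 0 − 40 = -40 → -40 + 360 = 320°

320°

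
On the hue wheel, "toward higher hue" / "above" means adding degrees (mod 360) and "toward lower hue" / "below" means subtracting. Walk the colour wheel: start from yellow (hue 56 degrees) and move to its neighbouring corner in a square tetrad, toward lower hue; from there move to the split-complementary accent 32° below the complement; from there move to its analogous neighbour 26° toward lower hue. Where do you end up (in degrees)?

88°

−90° (square ↓): 56 − 90 = -34 → -34 + 360 = 326°
+148° (split-comp 32° ↓): 326 + 148 = 474 → 474 − 360 = 114°
−26° (analog 26° ↓): 114 − 26 = 88°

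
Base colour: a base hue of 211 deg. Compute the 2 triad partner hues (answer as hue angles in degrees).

331° and 91°

211 + 120 = 331°
211 + 240 = 451 → 451 − 360 = 91°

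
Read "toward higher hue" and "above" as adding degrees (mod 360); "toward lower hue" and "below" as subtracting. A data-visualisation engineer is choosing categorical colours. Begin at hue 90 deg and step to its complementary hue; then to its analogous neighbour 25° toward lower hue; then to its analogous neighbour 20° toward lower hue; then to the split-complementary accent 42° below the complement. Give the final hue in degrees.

complement +180°: 90 + 180 = 270°
analog 25° ↓ −25°: 270 − 25 = 245°
analog 20° ↓ −20°: 245 − 20 = 225°
split-comp 42° ↓ +138°: 225 + 138 = 363 → 363 − 360 = 3°

3°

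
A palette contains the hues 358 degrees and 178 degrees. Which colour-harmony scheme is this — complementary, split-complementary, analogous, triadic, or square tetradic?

complementary

Sort the hues: 178°, 358°.
Successive gaps around the wheel: 180°, 180°.
Two hues 180° apart are complementary.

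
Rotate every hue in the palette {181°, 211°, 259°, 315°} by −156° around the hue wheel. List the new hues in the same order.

181 − 156 = 25°
211 − 156 = 55°
259 − 156 = 103°
315 − 156 = 159°

25°, 55°, 103°, 159°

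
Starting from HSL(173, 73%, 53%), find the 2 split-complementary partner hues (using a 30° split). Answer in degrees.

Complement of 173°: 173 + 180 = 353°
353 − 30 = 323°
353 + 30 = 383 → 383 − 360 = 23°

323° and 23°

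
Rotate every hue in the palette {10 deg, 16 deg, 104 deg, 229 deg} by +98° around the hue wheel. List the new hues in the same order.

108°, 114°, 202°, 327°

10 + 98 = 108°
16 + 98 = 114°
104 + 98 = 202°
229 + 98 = 327°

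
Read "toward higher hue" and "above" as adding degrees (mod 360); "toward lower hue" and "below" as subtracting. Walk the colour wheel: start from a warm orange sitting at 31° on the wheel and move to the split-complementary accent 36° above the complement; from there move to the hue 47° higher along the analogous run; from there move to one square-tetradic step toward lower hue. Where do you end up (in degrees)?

204°

31 + 216 = 247°   (split-comp 36° ↑)
247 + 47 = 294°   (analog 47° ↑)
294 − 90 = 204°   (square ↓)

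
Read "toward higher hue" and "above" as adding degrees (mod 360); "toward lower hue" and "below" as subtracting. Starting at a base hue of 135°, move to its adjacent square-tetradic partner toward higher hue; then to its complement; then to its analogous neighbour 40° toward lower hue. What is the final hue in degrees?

5°

square ↑ +90°: 135 + 90 = 225°
complement +180°: 225 + 180 = 405 → 405 − 360 = 45°
analog 40° ↓ −40°: 45 − 40 = 5°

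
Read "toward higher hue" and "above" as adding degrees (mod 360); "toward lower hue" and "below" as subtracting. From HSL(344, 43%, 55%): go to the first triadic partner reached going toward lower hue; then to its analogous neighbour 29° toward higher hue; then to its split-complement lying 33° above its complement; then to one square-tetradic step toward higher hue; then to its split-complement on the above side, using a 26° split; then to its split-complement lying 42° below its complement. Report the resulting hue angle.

180°

344 − 120 = 224°   (triadic ↓)
224 + 29 = 253°   (analog 29° ↑)
253 + 213 = 466 → 466 − 360 = 106°   (split-comp 33° ↑)
106 + 90 = 196°   (square ↑)
196 + 206 = 402 → 402 − 360 = 42°   (split-comp 26° ↑)
42 + 138 = 180°   (split-comp 42° ↓)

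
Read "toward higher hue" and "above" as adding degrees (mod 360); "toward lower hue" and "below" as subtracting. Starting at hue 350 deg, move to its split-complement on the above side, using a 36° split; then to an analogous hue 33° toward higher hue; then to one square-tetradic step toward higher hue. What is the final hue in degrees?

+216° (split-comp 36° ↑): 350 + 216 = 566 → 566 − 360 = 206°
+33° (analog 33° ↑): 206 + 33 = 239°
+90° (square ↑): 239 + 90 = 329°

329°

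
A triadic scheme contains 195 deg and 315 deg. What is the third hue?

75°

A triad spaces three hues 120° apart.
The full set is {75°, 195°, 315°}.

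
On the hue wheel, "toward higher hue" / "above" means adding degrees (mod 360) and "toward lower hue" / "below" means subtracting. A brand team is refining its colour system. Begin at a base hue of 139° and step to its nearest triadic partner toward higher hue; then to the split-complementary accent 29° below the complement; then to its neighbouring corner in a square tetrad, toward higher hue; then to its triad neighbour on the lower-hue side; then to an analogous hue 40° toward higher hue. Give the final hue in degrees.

triadic ↑ +120°: 139 + 120 = 259°
split-comp 29° ↓ +151°: 259 + 151 = 410 → 410 − 360 = 50°
square ↑ +90°: 50 + 90 = 140°
triadic ↓ −120°: 140 − 120 = 20°
analog 40° ↑ +40°: 20 + 40 = 60°

60°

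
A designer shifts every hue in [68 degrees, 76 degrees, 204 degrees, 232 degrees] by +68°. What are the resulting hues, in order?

68 + 68 = 136°
76 + 68 = 144°
204 + 68 = 272°
232 + 68 = 300°

136°, 144°, 272°, 300°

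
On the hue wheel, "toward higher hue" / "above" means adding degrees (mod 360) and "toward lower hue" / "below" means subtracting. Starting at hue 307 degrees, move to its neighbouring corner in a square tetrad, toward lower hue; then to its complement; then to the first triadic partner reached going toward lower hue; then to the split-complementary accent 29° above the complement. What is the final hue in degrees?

307 − 90 = 217°   (square ↓)
217 + 180 = 397 → 397 − 360 = 37°   (complement)
37 − 120 = -83 → -83 + 360 = 277°   (triadic ↓)
277 + 209 = 486 → 486 − 360 = 126°   (split-comp 29° ↑)

126°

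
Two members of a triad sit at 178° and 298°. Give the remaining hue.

A triad spaces three hues 120° apart.
The full set is {58°, 178°, 298°}.

58°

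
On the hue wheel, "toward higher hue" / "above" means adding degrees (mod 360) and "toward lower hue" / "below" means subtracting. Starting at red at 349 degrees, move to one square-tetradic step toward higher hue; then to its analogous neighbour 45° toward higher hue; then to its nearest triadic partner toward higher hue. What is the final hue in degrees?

244°

square ↑ +90°: 349 + 90 = 439 → 439 − 360 = 79°
analog 45° ↑ +45°: 79 + 45 = 124°
triadic ↑ +120°: 124 + 120 = 244°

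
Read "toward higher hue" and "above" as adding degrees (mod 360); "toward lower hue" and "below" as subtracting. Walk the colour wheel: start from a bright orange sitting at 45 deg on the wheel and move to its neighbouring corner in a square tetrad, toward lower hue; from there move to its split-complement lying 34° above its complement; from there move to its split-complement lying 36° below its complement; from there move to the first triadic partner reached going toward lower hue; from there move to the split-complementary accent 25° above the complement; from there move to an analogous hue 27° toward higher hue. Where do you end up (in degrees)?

65°

square ↓ −90°: 45 − 90 = -45 → -45 + 360 = 315°
split-comp 34° ↑ +214°: 315 + 214 = 529 → 529 − 360 = 169°
split-comp 36° ↓ +144°: 169 + 144 = 313°
triadic ↓ −120°: 313 − 120 = 193°
split-comp 25° ↑ +205°: 193 + 205 = 398 → 398 − 360 = 38°
analog 27° ↑ +27°: 38 + 27 = 65°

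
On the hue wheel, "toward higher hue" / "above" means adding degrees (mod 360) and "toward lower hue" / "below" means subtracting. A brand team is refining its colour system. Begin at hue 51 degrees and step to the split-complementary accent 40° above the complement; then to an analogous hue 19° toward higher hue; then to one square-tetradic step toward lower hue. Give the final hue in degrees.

200°

split-comp 40° ↑ +220°: 51 + 220 = 271°
analog 19° ↑ +19°: 271 + 19 = 290°
square ↓ −90°: 290 − 90 = 200°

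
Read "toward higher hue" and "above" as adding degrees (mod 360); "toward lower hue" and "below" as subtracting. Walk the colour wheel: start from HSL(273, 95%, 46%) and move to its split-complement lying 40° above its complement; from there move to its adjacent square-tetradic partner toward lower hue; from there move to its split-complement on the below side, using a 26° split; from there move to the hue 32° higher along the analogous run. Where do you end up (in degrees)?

split-comp 40° ↑ +220°: 273 + 220 = 493 → 493 − 360 = 133°
square ↓ −90°: 133 − 90 = 43°
split-comp 26° ↓ +154°: 43 + 154 = 197°
analog 32° ↑ +32°: 197 + 32 = 229°

229°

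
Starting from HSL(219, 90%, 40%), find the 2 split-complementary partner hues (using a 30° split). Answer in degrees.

Split-complementary hues sit 30° either side of the complement.
Complement of 219 deg: 219 + 180 = 399 → 399 − 360 = 39°
39 − 30 = 9°
39 + 30 = 69°

9° and 69°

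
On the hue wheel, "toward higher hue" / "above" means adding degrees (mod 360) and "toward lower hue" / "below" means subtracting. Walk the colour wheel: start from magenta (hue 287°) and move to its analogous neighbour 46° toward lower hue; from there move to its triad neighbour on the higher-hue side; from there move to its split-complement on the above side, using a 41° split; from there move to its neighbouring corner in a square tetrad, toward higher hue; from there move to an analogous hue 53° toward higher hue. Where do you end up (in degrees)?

analog 46° ↓ −46°: 287 − 46 = 241°
triadic ↑ +120°: 241 + 120 = 361 → 361 − 360 = 1°
split-comp 41° ↑ +221°: 1 + 221 = 222°
square ↑ +90°: 222 + 90 = 312°
analog 53° ↑ +53°: 312 + 53 = 365 → 365 − 360 = 5°

5°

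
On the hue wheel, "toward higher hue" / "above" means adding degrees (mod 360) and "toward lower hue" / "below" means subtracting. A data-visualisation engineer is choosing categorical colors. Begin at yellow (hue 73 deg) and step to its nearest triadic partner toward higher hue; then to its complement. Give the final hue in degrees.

+120° (triadic ↑): 73 + 120 = 193°
+180° (complement): 193 + 180 = 373 → 373 − 360 = 13°

13°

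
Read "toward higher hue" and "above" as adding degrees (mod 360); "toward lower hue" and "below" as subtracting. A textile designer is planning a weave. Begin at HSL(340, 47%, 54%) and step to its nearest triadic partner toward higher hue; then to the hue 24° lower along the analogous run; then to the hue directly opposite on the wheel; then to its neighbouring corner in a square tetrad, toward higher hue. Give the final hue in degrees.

346°

340 + 120 = 460 → 460 − 360 = 100°   (triadic ↑)
100 − 24 = 76°   (analog 24° ↓)
76 + 180 = 256°   (complement)
256 + 90 = 346°   (square ↑)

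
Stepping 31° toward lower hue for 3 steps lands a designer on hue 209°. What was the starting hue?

3 steps of 31° (toward lower hue) give a net shift of −93°.
Start = end − shift: 209 + 93 = 302°

302°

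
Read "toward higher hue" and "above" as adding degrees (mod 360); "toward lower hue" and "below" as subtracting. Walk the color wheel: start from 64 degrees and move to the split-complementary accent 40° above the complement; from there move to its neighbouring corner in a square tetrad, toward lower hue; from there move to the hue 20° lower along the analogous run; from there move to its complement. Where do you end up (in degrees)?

+220° (split-comp 40° ↑): 64 + 220 = 284°
−90° (square ↓): 284 − 90 = 194°
−20° (analog 20° ↓): 194 − 20 = 174°
+180° (complement): 174 + 180 = 354°

354°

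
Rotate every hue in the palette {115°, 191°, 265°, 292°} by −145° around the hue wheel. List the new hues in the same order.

115 − 145 = -30 → -30 + 360 = 330°
191 − 145 = 46°
265 − 145 = 120°
292 − 145 = 147°

330°, 46°, 120°, 147°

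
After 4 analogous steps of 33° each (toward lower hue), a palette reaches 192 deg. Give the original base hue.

324°

4 steps of 33° (toward lower hue) give a net shift of −132°.
Start = end − shift: 192 + 132 = 324°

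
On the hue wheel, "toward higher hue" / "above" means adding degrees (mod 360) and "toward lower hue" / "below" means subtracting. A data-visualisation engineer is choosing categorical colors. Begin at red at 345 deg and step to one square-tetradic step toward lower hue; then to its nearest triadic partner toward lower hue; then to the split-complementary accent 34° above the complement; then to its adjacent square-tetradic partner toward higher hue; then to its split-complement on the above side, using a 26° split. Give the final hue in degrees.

−90° (square ↓): 345 − 90 = 255°
−120° (triadic ↓): 255 − 120 = 135°
+214° (split-comp 34° ↑): 135 + 214 = 349°
+90° (square ↑): 349 + 90 = 439 → 439 − 360 = 79°
+206° (split-comp 26° ↑): 79 + 206 = 285°

285°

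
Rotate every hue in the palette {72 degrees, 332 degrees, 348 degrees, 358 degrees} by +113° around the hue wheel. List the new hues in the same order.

185°, 85°, 101°, 111°

72 + 113 = 185°
332 + 113 = 445 → 445 − 360 = 85°
348 + 113 = 461 → 461 − 360 = 101°
358 + 113 = 471 → 471 − 360 = 111°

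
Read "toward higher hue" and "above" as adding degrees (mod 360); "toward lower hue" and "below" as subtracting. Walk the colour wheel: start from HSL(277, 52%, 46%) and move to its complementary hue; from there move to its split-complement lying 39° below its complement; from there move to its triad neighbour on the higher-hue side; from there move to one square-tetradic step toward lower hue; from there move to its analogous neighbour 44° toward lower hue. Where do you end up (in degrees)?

224°

277 + 180 = 457 → 457 − 360 = 97°   (complement)
97 + 141 = 238°   (split-comp 39° ↓)
238 + 120 = 358°   (triadic ↑)
358 − 90 = 268°   (square ↓)
268 − 44 = 224°   (analog 44° ↓)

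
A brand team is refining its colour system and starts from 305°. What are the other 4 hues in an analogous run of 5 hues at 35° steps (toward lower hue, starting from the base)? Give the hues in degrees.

Analogous hues sit every 35° along the wheel.
305 − 35 = 270°
305 − 70 = 235°
305 − 105 = 200°
305 − 140 = 165°

270°, 235°, 200°, 165°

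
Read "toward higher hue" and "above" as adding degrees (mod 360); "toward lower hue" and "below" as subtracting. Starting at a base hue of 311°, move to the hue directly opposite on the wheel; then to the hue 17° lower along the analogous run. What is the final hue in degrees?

114°

complement +180°: 311 + 180 = 491 → 491 − 360 = 131°
analog 17° ↓ −17°: 131 − 17 = 114°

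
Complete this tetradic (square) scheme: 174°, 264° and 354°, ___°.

84°

A square tetradic scheme places four hues every 90°.
The full set through 174° is {84°, 174°, 264°, 354°}.
Given {174°, 264°, 354°}, the missing hue is 84°.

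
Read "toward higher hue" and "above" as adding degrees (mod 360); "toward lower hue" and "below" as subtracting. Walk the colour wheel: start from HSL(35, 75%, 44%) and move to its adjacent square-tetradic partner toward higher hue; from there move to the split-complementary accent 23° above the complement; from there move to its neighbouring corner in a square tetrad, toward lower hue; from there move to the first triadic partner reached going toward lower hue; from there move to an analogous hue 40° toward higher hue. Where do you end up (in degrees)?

+90° (square ↑): 35 + 90 = 125°
+203° (split-comp 23° ↑): 125 + 203 = 328°
−90° (square ↓): 328 − 90 = 238°
−120° (triadic ↓): 238 − 120 = 118°
+40° (analog 40° ↑): 118 + 40 = 158°

158°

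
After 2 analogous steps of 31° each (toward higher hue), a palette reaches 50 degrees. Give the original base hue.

348°

2 steps of 31° (toward higher hue) give a net shift of +62°.
Start = end − shift: 50 − 62 = -12 → -12 + 360 = 348°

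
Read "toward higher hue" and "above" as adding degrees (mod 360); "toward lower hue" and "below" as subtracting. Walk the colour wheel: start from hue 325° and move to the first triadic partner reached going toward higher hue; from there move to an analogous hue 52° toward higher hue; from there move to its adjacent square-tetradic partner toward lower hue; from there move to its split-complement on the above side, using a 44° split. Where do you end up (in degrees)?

271°

+120° (triadic ↑): 325 + 120 = 445 → 445 − 360 = 85°
+52° (analog 52° ↑): 85 + 52 = 137°
−90° (square ↓): 137 − 90 = 47°
+224° (split-comp 44° ↑): 47 + 224 = 271°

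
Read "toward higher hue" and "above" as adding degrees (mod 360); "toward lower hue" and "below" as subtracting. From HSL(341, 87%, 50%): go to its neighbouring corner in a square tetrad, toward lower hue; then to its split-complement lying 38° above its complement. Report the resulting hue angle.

square ↓ −90°: 341 − 90 = 251°
split-comp 38° ↑ +218°: 251 + 218 = 469 → 469 − 360 = 109°

109°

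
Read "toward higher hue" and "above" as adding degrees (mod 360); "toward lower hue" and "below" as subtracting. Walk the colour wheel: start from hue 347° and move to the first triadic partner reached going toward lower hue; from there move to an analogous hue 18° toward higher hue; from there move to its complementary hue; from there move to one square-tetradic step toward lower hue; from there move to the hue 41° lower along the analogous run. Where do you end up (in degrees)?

294°

triadic ↓ −120°: 347 − 120 = 227°
analog 18° ↑ +18°: 227 + 18 = 245°
complement +180°: 245 + 180 = 425 → 425 − 360 = 65°
square ↓ −90°: 65 − 90 = -25 → -25 + 360 = 335°
analog 41° ↓ −41°: 335 − 41 = 294°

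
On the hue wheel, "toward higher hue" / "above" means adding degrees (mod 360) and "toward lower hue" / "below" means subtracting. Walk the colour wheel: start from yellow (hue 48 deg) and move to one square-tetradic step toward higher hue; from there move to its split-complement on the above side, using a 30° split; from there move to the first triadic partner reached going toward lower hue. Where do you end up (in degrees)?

228°

+90° (square ↑): 48 + 90 = 138°
+210° (split-comp 30° ↑): 138 + 210 = 348°
−120° (triadic ↓): 348 − 120 = 228°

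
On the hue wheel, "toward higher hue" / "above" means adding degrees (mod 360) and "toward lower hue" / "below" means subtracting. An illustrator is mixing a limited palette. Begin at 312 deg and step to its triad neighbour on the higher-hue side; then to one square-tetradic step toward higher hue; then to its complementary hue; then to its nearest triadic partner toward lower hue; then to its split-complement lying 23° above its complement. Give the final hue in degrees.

65°

+120° (triadic ↑): 312 + 120 = 432 → 432 − 360 = 72°
+90° (square ↑): 72 + 90 = 162°
+180° (complement): 162 + 180 = 342°
−120° (triadic ↓): 342 − 120 = 222°
+203° (split-comp 23° ↑): 222 + 203 = 425 → 425 − 360 = 65°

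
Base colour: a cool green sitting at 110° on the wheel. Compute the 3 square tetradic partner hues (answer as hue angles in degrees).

A square tetradic scheme places four hues every 90°.
110 + 90 = 200°
110 + 180 = 290°
110 + 270 = 380 → 380 − 360 = 20°

200°, 290° and 20°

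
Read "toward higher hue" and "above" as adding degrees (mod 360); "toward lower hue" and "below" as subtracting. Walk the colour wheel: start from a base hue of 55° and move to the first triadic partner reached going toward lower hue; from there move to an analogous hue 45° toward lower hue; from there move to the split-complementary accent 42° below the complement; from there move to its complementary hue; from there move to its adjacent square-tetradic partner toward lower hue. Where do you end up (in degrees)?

−120° (triadic ↓): 55 − 120 = -65 → -65 + 360 = 295°
−45° (analog 45° ↓): 295 − 45 = 250°
+138° (split-comp 42° ↓): 250 + 138 = 388 → 388 − 360 = 28°
+180° (complement): 28 + 180 = 208°
−90° (square ↓): 208 − 90 = 118°

118°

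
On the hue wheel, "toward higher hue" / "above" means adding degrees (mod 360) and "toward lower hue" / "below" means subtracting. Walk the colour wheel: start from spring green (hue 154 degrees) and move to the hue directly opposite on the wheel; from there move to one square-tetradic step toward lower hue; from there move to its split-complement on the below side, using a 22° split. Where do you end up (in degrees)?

42°

complement +180°: 154 + 180 = 334°
square ↓ −90°: 334 − 90 = 244°
split-comp 22° ↓ +158°: 244 + 158 = 402 → 402 − 360 = 42°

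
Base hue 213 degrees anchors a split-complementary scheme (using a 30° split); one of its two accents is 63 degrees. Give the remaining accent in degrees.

Split-complementary hues sit 30° either side of the complement.
Complement of the base 213°: 213 + 180 = 393 → 393 − 360 = 33°
The given accent 63° is 30° one side of 33°; the other accent sits 30° the other side: 33 − 30 = 3°

3°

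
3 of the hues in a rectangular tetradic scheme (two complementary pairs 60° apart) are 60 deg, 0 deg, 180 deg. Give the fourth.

240°

A rectangular tetradic uses two complementary pairs 60° apart: offsets 0°, 60°, 180°, 240°.
Among {0°, 60°, 180°}, 180° and 0° are a 180° pair.
The remaining hue 60° needs its own complement: 60 + 180 = 240°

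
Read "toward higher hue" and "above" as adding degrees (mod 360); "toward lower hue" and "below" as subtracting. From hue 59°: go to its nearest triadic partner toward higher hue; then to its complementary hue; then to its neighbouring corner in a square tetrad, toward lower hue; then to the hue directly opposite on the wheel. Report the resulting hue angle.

89°

+120° (triadic ↑): 59 + 120 = 179°
+180° (complement): 179 + 180 = 359°
−90° (square ↓): 359 − 90 = 269°
+180° (complement): 269 + 180 = 449 → 449 − 360 = 89°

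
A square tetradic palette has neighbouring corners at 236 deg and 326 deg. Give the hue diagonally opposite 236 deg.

A square tetradic scheme places four hues 90° apart; opposite corners are 180° apart.
236 + 180 = 416 → 416 − 360 = 56°

56°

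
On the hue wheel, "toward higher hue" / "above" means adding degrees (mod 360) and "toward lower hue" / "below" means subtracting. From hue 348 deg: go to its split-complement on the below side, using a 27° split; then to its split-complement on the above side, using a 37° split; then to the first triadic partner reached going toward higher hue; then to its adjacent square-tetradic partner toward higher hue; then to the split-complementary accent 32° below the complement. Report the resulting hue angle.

+153° (split-comp 27° ↓): 348 + 153 = 501 → 501 − 360 = 141°
+217° (split-comp 37° ↑): 141 + 217 = 358°
+120° (triadic ↑): 358 + 120 = 478 → 478 − 360 = 118°
+90° (square ↑): 118 + 90 = 208°
+148° (split-comp 32° ↓): 208 + 148 = 356°

356°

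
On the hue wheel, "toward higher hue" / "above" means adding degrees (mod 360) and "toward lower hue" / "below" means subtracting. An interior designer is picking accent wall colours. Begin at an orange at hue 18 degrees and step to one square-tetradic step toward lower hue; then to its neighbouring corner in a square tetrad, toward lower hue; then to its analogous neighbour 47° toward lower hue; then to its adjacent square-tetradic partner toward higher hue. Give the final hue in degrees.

square ↓ −90°: 18 − 90 = -72 → -72 + 360 = 288°
square ↓ −90°: 288 − 90 = 198°
analog 47° ↓ −47°: 198 − 47 = 151°
square ↑ +90°: 151 + 90 = 241°

241°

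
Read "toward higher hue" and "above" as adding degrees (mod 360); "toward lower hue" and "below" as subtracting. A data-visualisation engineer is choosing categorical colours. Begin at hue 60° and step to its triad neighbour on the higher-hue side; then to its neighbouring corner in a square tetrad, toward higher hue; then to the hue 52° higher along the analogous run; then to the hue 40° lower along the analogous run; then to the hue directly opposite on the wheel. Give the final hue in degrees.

triadic ↑ +120°: 60 + 120 = 180°
square ↑ +90°: 180 + 90 = 270°
analog 52° ↑ +52°: 270 + 52 = 322°
analog 40° ↓ −40°: 322 − 40 = 282°
complement +180°: 282 + 180 = 462 → 462 − 360 = 102°

102°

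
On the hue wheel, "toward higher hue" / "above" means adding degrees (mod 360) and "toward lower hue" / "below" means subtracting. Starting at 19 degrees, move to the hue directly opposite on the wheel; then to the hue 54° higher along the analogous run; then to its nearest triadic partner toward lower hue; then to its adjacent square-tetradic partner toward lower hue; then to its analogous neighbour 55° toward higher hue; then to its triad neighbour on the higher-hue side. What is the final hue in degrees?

+180° (complement): 19 + 180 = 199°
+54° (analog 54° ↑): 199 + 54 = 253°
−120° (triadic ↓): 253 − 120 = 133°
−90° (square ↓): 133 − 90 = 43°
+55° (analog 55° ↑): 43 + 55 = 98°
+120° (triadic ↑): 98 + 120 = 218°

218°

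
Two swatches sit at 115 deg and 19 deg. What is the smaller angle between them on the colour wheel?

96°

|115 − 19| = 96.
96 ≤ 180, so the shorter arc is 96°.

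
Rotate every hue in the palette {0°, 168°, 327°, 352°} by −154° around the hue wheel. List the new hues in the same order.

206°, 14°, 173°, 198°

0 − 154 = -154 → -154 + 360 = 206°
168 − 154 = 14°
327 − 154 = 173°
352 − 154 = 198°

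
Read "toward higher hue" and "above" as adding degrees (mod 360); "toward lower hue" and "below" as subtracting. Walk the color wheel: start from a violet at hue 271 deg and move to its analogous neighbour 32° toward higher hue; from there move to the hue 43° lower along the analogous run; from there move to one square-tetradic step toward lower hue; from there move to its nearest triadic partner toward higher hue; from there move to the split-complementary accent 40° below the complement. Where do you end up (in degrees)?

analog 32° ↑ +32°: 271 + 32 = 303°
analog 43° ↓ −43°: 303 − 43 = 260°
square ↓ −90°: 260 − 90 = 170°
triadic ↑ +120°: 170 + 120 = 290°
split-comp 40° ↓ +140°: 290 + 140 = 430 → 430 − 360 = 70°

70°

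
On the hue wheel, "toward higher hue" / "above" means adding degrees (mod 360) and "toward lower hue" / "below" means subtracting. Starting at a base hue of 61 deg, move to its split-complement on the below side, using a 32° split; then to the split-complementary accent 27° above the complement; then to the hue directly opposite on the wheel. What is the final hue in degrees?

236°

+148° (split-comp 32° ↓): 61 + 148 = 209°
+207° (split-comp 27° ↑): 209 + 207 = 416 → 416 − 360 = 56°
+180° (complement): 56 + 180 = 236°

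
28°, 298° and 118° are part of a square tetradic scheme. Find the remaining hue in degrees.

208°

A square tetradic scheme places four hues every 90°.
The full set through 28° is {28°, 118°, 208°, 298°}.
Given {28°, 118°, 298°}, the missing hue is 208°.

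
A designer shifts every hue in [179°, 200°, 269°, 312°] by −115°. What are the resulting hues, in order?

179 − 115 = 64°
200 − 115 = 85°
269 − 115 = 154°
312 − 115 = 197°

64°, 85°, 154°, 197°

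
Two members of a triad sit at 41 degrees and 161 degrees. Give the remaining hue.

A triad spaces three hues 120° apart.
The full set is {41°, 161°, 281°}.

281°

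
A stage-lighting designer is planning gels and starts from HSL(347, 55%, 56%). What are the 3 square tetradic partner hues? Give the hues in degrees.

347 + 90 = 437 → 437 − 360 = 77°
347 + 180 = 527 → 527 − 360 = 167°
347 + 270 = 617 → 617 − 360 = 257°

77°, 167° and 257°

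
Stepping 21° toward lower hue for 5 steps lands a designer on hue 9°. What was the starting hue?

114°

5 steps of 21° (toward lower hue) give a net shift of −105°.
Start = end − shift: 9 + 105 = 114°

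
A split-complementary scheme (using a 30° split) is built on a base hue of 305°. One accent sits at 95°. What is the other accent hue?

Split-complementary hues sit 30° either side of the complement.
Complement of the base 305°: 305 + 180 = 485 → 485 − 360 = 125°
The given accent 95° is 30° one side of 125°; the other accent sits 30° the other side: 125 + 30 = 155°

155°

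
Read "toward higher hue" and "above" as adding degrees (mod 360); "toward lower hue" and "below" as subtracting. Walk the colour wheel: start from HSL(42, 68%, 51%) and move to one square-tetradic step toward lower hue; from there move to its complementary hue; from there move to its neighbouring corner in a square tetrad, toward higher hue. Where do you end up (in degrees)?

square ↓ −90°: 42 − 90 = -48 → -48 + 360 = 312°
complement +180°: 312 + 180 = 492 → 492 − 360 = 132°
square ↑ +90°: 132 + 90 = 222°

222°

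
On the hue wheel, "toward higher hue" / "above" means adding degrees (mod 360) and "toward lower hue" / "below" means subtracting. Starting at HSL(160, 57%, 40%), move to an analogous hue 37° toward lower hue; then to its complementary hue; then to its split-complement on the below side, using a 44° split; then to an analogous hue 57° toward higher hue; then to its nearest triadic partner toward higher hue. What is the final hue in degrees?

analog 37° ↓ −37°: 160 − 37 = 123°
complement +180°: 123 + 180 = 303°
split-comp 44° ↓ +136°: 303 + 136 = 439 → 439 − 360 = 79°
analog 57° ↑ +57°: 79 + 57 = 136°
triadic ↑ +120°: 136 + 120 = 256°

256°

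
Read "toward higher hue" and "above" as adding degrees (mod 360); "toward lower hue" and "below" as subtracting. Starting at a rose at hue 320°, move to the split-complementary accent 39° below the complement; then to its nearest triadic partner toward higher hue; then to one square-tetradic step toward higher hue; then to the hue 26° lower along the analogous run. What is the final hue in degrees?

split-comp 39° ↓ +141°: 320 + 141 = 461 → 461 − 360 = 101°
triadic ↑ +120°: 101 + 120 = 221°
square ↑ +90°: 221 + 90 = 311°
analog 26° ↓ −26°: 311 − 26 = 285°

285°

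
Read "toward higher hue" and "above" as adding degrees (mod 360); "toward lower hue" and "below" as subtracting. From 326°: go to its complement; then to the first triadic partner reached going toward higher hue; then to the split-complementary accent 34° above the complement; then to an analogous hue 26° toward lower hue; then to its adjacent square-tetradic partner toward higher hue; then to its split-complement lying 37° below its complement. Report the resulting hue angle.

327°

+180° (complement): 326 + 180 = 506 → 506 − 360 = 146°
+120° (triadic ↑): 146 + 120 = 266°
+214° (split-comp 34° ↑): 266 + 214 = 480 → 480 − 360 = 120°
−26° (analog 26° ↓): 120 − 26 = 94°
+90° (square ↑): 94 + 90 = 184°
+143° (split-comp 37° ↓): 184 + 143 = 327°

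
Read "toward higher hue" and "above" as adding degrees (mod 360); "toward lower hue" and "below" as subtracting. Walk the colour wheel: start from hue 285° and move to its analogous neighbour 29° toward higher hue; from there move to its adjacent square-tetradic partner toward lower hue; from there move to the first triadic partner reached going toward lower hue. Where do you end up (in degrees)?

285 + 29 = 314°   (analog 29° ↑)
314 − 90 = 224°   (square ↓)
224 − 120 = 104°   (triadic ↓)

104°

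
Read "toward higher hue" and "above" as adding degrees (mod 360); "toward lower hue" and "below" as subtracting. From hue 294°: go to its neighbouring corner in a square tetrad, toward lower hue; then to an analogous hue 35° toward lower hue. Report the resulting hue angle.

square ↓ −90°: 294 − 90 = 204°
analog 35° ↓ −35°: 204 − 35 = 169°

169°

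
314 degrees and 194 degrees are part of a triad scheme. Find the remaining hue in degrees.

A triad places three hues 120° apart.
The full set through 194° is {74°, 194°, 314°}.
Given {194°, 314°}, the missing hue is 74°.

74°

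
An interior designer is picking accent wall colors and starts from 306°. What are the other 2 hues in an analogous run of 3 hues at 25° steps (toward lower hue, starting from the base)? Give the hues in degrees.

Analogous hues sit every 25° along the wheel.
306 − 25 = 281°
306 − 50 = 256°

281° and 256°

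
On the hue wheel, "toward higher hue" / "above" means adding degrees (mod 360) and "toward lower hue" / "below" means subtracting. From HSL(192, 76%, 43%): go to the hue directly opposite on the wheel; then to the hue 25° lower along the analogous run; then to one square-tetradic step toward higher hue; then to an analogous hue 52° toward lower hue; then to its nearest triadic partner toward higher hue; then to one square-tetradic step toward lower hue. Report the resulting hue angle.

55°

192 + 180 = 372 → 372 − 360 = 12°   (complement)
12 − 25 = -13 → -13 + 360 = 347°   (analog 25° ↓)
347 + 90 = 437 → 437 − 360 = 77°   (square ↑)
77 − 52 = 25°   (analog 52° ↓)
25 + 120 = 145°   (triadic ↑)
145 − 90 = 55°   (square ↓)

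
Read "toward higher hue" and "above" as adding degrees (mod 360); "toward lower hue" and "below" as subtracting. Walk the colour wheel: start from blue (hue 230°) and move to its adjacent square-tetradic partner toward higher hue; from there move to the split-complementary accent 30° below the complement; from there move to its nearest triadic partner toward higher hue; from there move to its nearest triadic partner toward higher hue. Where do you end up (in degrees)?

350°

square ↑ +90°: 230 + 90 = 320°
split-comp 30° ↓ +150°: 320 + 150 = 470 → 470 − 360 = 110°
triadic ↑ +120°: 110 + 120 = 230°
triadic ↑ +120°: 230 + 120 = 350°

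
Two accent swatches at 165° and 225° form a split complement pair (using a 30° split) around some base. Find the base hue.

The accents sit 30° either side of the complement, so the complement is their short-arc midpoint on the wheel.
Short-arc midpoint of 165° and 225°: 195°.
Base is 180° from the complement: 195 − 180 = 15°

15°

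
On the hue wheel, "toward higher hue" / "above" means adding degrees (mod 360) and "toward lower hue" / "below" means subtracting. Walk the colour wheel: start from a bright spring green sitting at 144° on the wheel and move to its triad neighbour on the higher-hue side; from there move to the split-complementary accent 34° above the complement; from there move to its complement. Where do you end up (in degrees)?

298°

triadic ↑ +120°: 144 + 120 = 264°
split-comp 34° ↑ +214°: 264 + 214 = 478 → 478 − 360 = 118°
complement +180°: 118 + 180 = 298°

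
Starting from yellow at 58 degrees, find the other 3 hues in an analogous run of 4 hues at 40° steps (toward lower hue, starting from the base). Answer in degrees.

58 − 40 = 18°
58 − 80 = -22 → -22 + 360 = 338°
58 − 120 = -62 → -62 + 360 = 298°

18°, 338°, and 298°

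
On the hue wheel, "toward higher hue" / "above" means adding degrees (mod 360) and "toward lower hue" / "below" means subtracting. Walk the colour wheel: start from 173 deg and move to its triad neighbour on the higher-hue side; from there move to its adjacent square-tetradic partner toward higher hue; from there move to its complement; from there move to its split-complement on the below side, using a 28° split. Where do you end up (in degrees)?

173 + 120 = 293°   (triadic ↑)
293 + 90 = 383 → 383 − 360 = 23°   (square ↑)
23 + 180 = 203°   (complement)
203 + 152 = 355°   (split-comp 28° ↓)

355°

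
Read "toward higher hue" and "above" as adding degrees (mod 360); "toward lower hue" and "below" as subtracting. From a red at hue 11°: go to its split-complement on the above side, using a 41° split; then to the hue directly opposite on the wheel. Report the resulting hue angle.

split-comp 41° ↑ +221°: 11 + 221 = 232°
complement +180°: 232 + 180 = 412 → 412 − 360 = 52°

52°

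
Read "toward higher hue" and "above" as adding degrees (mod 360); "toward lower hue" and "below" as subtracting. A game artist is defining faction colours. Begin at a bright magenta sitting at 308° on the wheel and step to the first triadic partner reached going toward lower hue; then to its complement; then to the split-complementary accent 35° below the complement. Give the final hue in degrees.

triadic ↓ −120°: 308 − 120 = 188°
complement +180°: 188 + 180 = 368 → 368 − 360 = 8°
split-comp 35° ↓ +145°: 8 + 145 = 153°

153°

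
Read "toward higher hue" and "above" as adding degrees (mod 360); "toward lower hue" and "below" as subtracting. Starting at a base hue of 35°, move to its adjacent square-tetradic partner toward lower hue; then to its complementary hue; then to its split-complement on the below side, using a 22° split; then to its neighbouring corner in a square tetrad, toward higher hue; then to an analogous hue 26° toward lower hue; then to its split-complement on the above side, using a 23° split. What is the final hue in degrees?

−90° (square ↓): 35 − 90 = -55 → -55 + 360 = 305°
+180° (complement): 305 + 180 = 485 → 485 − 360 = 125°
+158° (split-comp 22° ↓): 125 + 158 = 283°
+90° (square ↑): 283 + 90 = 373 → 373 − 360 = 13°
−26° (analog 26° ↓): 13 − 26 = -13 → -13 + 360 = 347°
+203° (split-comp 23° ↑): 347 + 203 = 550 → 550 − 360 = 190°

190°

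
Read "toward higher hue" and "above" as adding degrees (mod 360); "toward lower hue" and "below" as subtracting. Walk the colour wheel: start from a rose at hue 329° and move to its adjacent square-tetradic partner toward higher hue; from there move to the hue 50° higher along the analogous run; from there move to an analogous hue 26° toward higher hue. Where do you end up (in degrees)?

135°

+90° (square ↑): 329 + 90 = 419 → 419 − 360 = 59°
+50° (analog 50° ↑): 59 + 50 = 109°
+26° (analog 26° ↑): 109 + 26 = 135°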